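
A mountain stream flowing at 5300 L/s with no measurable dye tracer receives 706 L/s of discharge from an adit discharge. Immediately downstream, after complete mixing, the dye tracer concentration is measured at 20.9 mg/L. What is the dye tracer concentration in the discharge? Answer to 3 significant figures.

178 mg/L

Mass balance: 5300·0 + 706.0·Cₑ = 6006·20.90
→ Cₑ = (6006·20.90 − 5300·0) / 706.0 = 177.8 mg/L.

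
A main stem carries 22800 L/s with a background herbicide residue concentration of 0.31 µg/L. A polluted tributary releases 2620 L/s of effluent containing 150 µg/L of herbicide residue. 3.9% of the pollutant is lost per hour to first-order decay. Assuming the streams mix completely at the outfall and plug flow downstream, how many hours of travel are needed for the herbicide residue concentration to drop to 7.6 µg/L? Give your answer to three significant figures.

18.3 h

Mass balance: C = (22800·0.3100 + 2620·150.0) / 25420 = 400100/25420 = 15.74 µg/L.
3.9%/h lost → k = −ln(1 − 0.039) = 0.03978 h⁻¹.
15.74·exp(−k·t) = 7.6 → t = ln(15.74/7.6)/k = 65880 s = 18.30 h.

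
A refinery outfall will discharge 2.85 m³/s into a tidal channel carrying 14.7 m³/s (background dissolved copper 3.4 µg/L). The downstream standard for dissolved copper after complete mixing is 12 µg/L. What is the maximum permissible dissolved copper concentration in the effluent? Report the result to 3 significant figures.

56.4 µg/L

At the limit, (Qr·Cr + Qe·Cₑ)/(Qr + Qe) = 12:
Cₑ = (17.55·12 − 14.70·3.400) / 2.850 = 56.36 µg/L.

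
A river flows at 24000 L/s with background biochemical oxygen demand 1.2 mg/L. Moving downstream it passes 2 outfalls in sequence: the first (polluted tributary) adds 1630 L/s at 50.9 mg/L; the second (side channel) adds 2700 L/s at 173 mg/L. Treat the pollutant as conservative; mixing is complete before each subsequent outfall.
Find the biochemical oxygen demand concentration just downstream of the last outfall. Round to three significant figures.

Outfall 1: combined Q = 25630 L/s; C = (24000·1.200 + 1630·50.90)/25630 = 4.361 mg/L.
Outfall 2: combined Q = 28330 L/s; C = (25630·4.361 + 2700·173.0)/28330 = 20.43 mg/L.

20.4 mg/L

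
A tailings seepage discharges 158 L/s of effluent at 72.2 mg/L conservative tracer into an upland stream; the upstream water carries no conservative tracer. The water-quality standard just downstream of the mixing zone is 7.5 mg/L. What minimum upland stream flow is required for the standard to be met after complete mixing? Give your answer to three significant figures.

1360 L/s

Set C_mix = 7.5: (Q·0 + 158.0·72.20) / (Q + 158.0) = 7.5
→ Q = 158.0·(72.20 − 7.5)/(7.5 − 0) = 1363 L/s.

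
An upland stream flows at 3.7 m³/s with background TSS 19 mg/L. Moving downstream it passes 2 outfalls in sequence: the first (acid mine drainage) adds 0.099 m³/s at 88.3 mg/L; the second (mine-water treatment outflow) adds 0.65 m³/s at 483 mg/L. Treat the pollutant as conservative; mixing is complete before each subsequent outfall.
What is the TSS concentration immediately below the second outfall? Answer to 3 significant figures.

Below outfall 1: Q → 3.799 m³/s, C = (3.700·19.00 + 0.09900·88.30)/3.799 = 20.81 mg/L.
Below outfall 2: Q → 4.449 m³/s, C = (3.799·20.81 + 0.6500·483.0)/4.449 = 88.33 mg/L.

88.3 mg/L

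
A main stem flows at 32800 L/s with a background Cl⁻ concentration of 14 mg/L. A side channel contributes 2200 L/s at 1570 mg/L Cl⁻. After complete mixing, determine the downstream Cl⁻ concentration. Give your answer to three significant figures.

112 mg/L

Mixed concentration C = ΣQC/ΣQ = (32800·14.00 + 2200·1570) / 35000 = 3913000/35000 = 111.8 mg/L.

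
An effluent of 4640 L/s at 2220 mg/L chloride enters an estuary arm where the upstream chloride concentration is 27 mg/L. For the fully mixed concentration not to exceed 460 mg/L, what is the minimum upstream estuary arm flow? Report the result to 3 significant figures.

18900 L/s

Set C_mix = 460: (Q·27.00 + 4640·2220) / (Q + 4640) = 460
→ Q = 4640·(2220 − 460)/(460 − 27.00) = 18860 L/s.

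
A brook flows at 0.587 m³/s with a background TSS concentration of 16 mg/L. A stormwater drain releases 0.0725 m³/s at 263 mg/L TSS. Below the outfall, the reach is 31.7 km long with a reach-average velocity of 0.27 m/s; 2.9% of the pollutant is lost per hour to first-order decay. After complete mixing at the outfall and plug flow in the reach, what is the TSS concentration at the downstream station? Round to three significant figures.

Flow-weighted average: C = (0.5870·16.00 + 0.07250·263.0) / 0.6595 = 28.46/0.6595 = 43.15 mg/L.
Travel time t = 31.7·1000 / 0.27 = 117400 s = 32.61 h.
2.9%/h lost → k = −ln(1 − 0.029) = 0.02943 h⁻¹.
After decay, C = 43.15 × e^(−kt) = 43.15 × 0.3830 = 16.53 mg/L.

16.5 mg/L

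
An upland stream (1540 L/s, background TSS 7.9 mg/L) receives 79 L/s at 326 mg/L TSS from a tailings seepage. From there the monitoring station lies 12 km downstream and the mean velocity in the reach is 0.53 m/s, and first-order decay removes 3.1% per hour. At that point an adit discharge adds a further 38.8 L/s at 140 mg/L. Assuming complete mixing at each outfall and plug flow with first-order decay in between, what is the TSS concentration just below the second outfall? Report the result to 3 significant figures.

Conservation of mass: C = (1540·7.900 + 79.00·326.0) / 1619 = 37920/1619 = 23.42 mg/L; combined flow 1619 L/s.
Travel time t = 12·1000 / 0.53 = 22640 s = 6.289 h.
3.1%/h lost → k = −ln(1 − 0.031) = 0.03149 h⁻¹.
After decay, C = 23.42 × e^(−kt) = 23.42 × 0.8203 = 19.21 mg/L.
At the second outfall, C = (1619·19.21 + 38.80·140.0) / (1619 + 38.80) = 22.04 mg/L.

22.0 mg/L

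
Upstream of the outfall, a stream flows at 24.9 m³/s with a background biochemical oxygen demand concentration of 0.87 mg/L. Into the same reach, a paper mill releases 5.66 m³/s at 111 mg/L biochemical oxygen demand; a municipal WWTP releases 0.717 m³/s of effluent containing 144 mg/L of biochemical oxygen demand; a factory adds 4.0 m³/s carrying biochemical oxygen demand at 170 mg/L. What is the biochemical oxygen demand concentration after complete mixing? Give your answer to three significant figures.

After mixing, C = (24.90·0.8700 + 5.660·111.0 + 0.7170·144.0 + 4.000·170.0) / 35.28 = 1433/35.28 = 40.63 mg/L.

40.6 mg/L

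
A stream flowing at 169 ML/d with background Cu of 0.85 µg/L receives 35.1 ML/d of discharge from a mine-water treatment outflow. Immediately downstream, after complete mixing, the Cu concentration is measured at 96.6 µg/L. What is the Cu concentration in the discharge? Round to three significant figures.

Mass balance: 169.0·0.8500 + 35.10·Cₑ = 204.1·96.60
→ Cₑ = (204.1·96.60 − 169.0·0.8500) / 35.10 = 557.6 µg/L.

558 µg/L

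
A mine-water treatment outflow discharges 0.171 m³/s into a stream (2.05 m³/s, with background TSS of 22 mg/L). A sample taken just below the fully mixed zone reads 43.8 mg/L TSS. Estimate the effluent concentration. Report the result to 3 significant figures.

305 mg/L

Mass balance: 2.050·22.00 + 0.1710·Cₑ = 2.221·43.80
→ Cₑ = (2.221·43.80 − 2.050·22.00) / 0.1710 = 305.1 mg/L.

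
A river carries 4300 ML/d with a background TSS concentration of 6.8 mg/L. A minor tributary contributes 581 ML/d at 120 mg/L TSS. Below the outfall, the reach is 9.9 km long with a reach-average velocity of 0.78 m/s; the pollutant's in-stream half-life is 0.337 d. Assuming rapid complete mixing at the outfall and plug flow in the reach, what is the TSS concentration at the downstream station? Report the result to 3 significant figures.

Conservation of mass: C = (4300·6.800 + 581.0·120.0) / 4881 = 98960/4881 = 20.27 mg/L.
Travel time t = 9.9·1000 / 0.78 = 12690 s = 3.526 h.
Half-life 0.337 d → k = ln 2 / 0.337 = 2.057 d⁻¹.
Decay over the reach: 20.27·exp(−kt) = 20.27·0.7392 = 14.99 mg/L.

15.0 mg/L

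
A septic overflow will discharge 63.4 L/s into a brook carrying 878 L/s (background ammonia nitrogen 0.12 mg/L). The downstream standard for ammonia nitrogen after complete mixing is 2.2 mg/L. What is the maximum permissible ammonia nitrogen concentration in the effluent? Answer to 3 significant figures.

31.0 mg/L

At the limit, (Qr·Cr + Qe·Cₑ)/(Qr + Qe) = 2.2:
Cₑ = (941.4·2.2 − 878.0·0.1200) / 63.40 = 31.01 mg/L.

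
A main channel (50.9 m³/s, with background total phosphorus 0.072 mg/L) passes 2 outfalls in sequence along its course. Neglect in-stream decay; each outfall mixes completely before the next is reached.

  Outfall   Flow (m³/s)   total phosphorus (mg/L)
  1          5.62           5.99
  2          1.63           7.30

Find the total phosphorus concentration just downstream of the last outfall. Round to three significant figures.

Outfall 1: combined Q = 56.52 m³/s; C = (50.90·0.07200 + 5.620·5.990)/56.52 = 0.6604 mg/L.
Outfall 2: combined Q = 58.15 m³/s; C = (56.52·0.6604 + 1.630·7.300)/58.15 = 0.8466 mg/L.

0.847 mg/L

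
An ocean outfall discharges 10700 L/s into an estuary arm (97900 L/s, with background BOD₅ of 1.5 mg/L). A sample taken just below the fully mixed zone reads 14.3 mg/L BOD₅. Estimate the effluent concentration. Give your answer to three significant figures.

131 mg/L

Mass balance: 97900·1.500 + 10700·Cₑ = 108600·14.30
→ Cₑ = (108600·14.30 − 97900·1.500) / 10700 = 131.4 mg/L.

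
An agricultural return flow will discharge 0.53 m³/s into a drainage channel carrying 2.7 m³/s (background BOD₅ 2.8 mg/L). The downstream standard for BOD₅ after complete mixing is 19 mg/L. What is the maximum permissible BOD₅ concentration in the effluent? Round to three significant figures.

102 mg/L

At the limit, (Qr·Cr + Qe·Cₑ)/(Qr + Qe) = 19:
Cₑ = (3.230·19 − 2.700·2.800) / 0.5300 = 101.5 mg/L.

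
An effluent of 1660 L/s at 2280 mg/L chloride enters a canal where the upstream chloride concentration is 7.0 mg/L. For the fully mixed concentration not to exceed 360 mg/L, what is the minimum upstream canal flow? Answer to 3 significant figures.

Set C_mix = 360: (Q·7.000 + 1660·2280) / (Q + 1660) = 360
→ Q = 1660·(2280 − 360)/(360 − 7.000) = 9029 L/s.

9030 L/s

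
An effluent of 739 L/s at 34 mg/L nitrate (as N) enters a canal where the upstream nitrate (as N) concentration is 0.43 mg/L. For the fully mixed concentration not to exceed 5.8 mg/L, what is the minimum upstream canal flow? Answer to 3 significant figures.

Set C_mix = 5.8: (Q·0.4300 + 739.0·34.00) / (Q + 739.0) = 5.8
→ Q = 739.0·(34.00 − 5.8)/(5.8 − 0.4300) = 3881 L/s.

3880 L/s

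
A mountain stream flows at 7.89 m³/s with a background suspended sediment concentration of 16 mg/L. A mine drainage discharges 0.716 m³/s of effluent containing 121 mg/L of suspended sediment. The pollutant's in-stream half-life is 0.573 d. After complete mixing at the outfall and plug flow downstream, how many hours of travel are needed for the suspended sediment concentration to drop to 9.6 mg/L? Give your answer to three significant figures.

Conservation of mass: C = (7.890·16.00 + 0.7160·121.0) / 8.606 = 212.9/8.606 = 24.74 mg/L.
Half-life 0.573 d → k = ln 2 / 0.573 = 1.210 d⁻¹.
24.74·exp(−k·t) = 9.6 → t = ln(24.74/9.6)/k = 67600 s = 18.78 h.

18.8 h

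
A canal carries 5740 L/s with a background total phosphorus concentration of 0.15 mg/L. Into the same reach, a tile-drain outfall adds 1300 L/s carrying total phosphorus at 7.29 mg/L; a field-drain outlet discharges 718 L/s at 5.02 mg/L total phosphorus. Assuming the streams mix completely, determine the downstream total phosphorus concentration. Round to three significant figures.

1.80 mg/L

Mass balance: C = (5740·0.1500 + 1300·7.290 + 718.0·5.020) / 7758 = 13940/7758 = 1.797 mg/L.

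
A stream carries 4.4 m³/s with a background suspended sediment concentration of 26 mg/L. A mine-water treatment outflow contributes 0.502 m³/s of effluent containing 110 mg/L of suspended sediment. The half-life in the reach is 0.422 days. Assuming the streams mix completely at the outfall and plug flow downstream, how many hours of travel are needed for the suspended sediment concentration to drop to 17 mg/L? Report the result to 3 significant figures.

Mixed concentration C = ΣQC/ΣQ = (4.400·26.00 + 0.5020·110.0) / 4.902 = 169.6/4.902 = 34.60 mg/L.
Half-life 0.422 d → k = ln 2 / 0.422 = 1.643 d⁻¹.
34.60·exp(−k·t) = 17 → t = ln(34.60/17)/k = 37380 s = 10.38 h.

10.4 h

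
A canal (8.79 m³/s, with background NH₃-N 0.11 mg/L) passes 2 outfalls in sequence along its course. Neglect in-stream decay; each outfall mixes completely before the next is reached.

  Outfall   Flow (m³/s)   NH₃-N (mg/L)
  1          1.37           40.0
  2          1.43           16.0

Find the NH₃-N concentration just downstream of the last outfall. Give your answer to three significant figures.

After outfall 1: Q = 8.790 + 1.370 = 10.16 m³/s; C = (8.790·0.1100 + 1.370·40.00)/10.16 = 5.489 mg/L.
After outfall 2: Q = 10.16 + 1.430 = 11.59 m³/s; C = (10.16·5.489 + 1.430·16.00)/11.59 = 6.786 mg/L.

6.79 mg/L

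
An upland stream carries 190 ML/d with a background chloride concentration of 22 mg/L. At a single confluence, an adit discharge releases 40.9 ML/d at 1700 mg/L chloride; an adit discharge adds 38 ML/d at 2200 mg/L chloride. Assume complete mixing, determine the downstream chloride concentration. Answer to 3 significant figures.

Mixed concentration C = ΣQC/ΣQ = (190.0·22.00 + 40.90·1700 + 38.00·2200) / 268.9 = 157300/268.9 = 585.0 mg/L.

585 mg/L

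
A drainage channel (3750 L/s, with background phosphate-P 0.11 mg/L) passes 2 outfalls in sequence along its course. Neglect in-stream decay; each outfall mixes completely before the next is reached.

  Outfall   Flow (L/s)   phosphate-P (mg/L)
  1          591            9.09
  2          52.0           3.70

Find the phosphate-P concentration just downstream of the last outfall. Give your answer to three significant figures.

After outfall 1: Q = 3750 + 591.0 = 4341 L/s; C = (3750·0.1100 + 591.0·9.090)/4341 = 1.333 mg/L.
After outfall 2: Q = 4341 + 52.00 = 4393 L/s; C = (4341·1.333 + 52.00·3.700)/4393 = 1.361 mg/L.

1.36 mg/L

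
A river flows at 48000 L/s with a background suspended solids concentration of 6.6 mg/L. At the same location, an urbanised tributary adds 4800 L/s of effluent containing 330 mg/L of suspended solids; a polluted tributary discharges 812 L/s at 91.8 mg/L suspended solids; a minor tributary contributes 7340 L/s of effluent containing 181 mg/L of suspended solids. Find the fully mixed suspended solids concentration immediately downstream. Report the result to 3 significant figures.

Mixed concentration C = ΣQC/ΣQ = (48000·6.600 + 4800·330.0 + 812.0·91.80 + 7340·181.0) / 60950 = 3304000/60950 = 54.20 mg/L.

54.2 mg/L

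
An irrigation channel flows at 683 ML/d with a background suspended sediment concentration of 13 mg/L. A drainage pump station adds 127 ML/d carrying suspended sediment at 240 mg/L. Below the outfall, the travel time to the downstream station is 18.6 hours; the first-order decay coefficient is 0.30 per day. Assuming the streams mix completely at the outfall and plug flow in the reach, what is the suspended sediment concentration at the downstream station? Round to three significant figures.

38.5 mg/L

After mixing, C = (683.0·13.00 + 127.0·240.0) / 810.0 = 39360/810.0 = 48.59 mg/L.
Applying C = C₀e^(−kt): 48.59 × 0.7925 = 38.51 mg/L.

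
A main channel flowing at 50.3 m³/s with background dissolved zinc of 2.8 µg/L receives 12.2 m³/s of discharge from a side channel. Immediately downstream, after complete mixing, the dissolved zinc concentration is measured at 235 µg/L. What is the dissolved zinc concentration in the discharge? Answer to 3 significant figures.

1190 µg/L

Mass balance: 50.30·2.800 + 12.20·Cₑ = 62.50·235.0
→ Cₑ = (62.50·235.0 − 50.30·2.800) / 12.20 = 1192 µg/L.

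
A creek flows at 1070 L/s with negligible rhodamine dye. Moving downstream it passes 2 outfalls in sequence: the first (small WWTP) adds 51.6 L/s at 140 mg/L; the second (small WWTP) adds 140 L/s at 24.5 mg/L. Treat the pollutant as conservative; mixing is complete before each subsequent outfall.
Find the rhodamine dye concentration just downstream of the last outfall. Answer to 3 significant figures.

Below outfall 1: Q → 1122 L/s, C = (1070·0 + 51.60·140.0)/1122 = 6.441 mg/L.
Below outfall 2: Q → 1262 L/s, C = (1122·6.441 + 140.0·24.50)/1262 = 8.445 mg/L.

8.44 mg/L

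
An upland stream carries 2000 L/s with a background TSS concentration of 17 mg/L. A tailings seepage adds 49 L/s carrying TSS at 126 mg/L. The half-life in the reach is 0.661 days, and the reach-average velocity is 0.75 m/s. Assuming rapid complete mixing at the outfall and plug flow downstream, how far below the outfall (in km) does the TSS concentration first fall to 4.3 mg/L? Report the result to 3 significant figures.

Conservation of mass: C = (2000·17.00 + 49.00·126.0) / 2049 = 40170/2049 = 19.61 mg/L.
Half-life 0.661 d → k = ln 2 / 0.661 = 1.049 d⁻¹.
Set 19.61·exp(−k·t) = 4.3 → t = ln(19.61/4.3)/k = 125000 s = 34.73 h.
Distance = v·t = 0.75·125000 = 93760 m = 93.76 km.

93.8 km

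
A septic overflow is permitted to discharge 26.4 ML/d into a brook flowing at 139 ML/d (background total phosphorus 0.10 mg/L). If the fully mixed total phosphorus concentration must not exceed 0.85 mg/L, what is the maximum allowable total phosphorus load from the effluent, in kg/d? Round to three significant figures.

Mass balance at the limit: 139.0·0.1000 + 26.40·Cₑ = 165.4·0.85 → Cₑ = 4.799 mg/L.
26.40 ML/d = 0.3056 m³/s. Load = 0.3056 m³/s × 4.799 g/m³ × 86 400 s/d = 126.7 kg/d.

127 kg/d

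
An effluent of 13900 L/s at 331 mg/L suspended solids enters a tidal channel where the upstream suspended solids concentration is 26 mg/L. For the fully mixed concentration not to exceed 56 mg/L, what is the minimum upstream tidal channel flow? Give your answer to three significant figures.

Set C_mix = 56: (Q·26.00 + 13900·331.0) / (Q + 13900) = 56
→ Q = 13900·(331.0 − 56)/(56 − 26.00) = 127400 L/s.

127000 L/s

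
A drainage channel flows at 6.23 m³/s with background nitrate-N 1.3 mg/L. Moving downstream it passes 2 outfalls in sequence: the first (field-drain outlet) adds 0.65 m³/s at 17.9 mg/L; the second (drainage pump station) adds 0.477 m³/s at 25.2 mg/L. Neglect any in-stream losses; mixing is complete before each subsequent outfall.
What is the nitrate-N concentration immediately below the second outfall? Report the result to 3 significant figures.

Below outfall 1: Q → 6.880 m³/s, C = (6.230·1.300 + 0.6500·17.90)/6.880 = 2.868 mg/L.
Below outfall 2: Q → 7.357 m³/s, C = (6.880·2.868 + 0.4770·25.20)/7.357 = 4.316 mg/L.

4.32 mg/L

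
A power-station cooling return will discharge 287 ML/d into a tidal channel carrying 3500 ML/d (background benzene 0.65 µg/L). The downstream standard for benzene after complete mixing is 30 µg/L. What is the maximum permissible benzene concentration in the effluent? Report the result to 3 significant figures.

388 µg/L

At the limit, (Qr·Cr + Qe·Cₑ)/(Qr + Qe) = 30:
Cₑ = (3787·30 − 3500·0.6500) / 287.0 = 387.9 µg/L.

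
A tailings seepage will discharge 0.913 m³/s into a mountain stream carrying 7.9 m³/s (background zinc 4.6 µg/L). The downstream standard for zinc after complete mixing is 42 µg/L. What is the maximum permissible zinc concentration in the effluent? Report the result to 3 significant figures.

At the limit, (Qr·Cr + Qe·Cₑ)/(Qr + Qe) = 42:
Cₑ = (8.813·42 − 7.900·4.600) / 0.9130 = 365.6 µg/L.

366 µg/L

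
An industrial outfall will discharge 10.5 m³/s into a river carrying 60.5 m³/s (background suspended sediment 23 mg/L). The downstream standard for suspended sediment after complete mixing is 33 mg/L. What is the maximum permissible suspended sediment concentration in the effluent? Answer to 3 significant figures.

At the limit, (Qr·Cr + Qe·Cₑ)/(Qr + Qe) = 33:
Cₑ = (71.00·33 − 60.50·23.00) / 10.50 = 90.62 mg/L.

90.6 mg/L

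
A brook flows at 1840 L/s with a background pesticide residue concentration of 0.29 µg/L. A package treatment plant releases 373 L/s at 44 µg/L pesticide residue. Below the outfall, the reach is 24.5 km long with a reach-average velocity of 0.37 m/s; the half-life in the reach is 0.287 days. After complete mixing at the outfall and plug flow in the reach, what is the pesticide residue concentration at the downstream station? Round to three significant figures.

1.20 µg/L

Flow-weighted average: C = (1840·0.2900 + 373.0·44.00) / 2213 = 16950/2213 = 7.657 µg/L.
Travel time t = 24.5·1000 / 0.37 = 66220 s = 18.39 h.
Half-life 0.287 d → k = ln 2 / 0.287 = 2.415 d⁻¹.
After decay, C = 7.657 × e^(−kt) = 7.657 × 0.1571 = 1.203 µg/L.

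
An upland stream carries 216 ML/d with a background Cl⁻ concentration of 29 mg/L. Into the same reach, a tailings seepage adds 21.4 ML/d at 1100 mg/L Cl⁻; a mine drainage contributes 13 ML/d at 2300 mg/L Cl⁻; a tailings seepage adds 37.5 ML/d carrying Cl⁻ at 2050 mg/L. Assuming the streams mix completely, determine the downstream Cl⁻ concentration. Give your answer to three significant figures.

474 mg/L

After mixing, C = (216.0·29.00 + 21.40·1100 + 13.00·2300 + 37.50·2050) / 287.9 = 136600/287.9 = 474.4 mg/L.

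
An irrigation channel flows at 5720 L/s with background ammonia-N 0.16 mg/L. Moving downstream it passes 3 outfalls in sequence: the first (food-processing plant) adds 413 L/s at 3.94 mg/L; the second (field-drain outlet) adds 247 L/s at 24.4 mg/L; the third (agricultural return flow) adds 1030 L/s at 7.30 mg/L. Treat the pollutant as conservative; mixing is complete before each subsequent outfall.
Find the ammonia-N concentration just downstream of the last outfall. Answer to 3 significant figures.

2.17 mg/L

After outfall 1: Q = 5720 + 413.0 = 6133 L/s; C = (5720·0.1600 + 413.0·3.940)/6133 = 0.4145 mg/L.
After outfall 2: Q = 6133 + 247.0 = 6380 L/s; C = (6133·0.4145 + 247.0·24.40)/6380 = 1.343 mg/L.
After outfall 3: Q = 6380 + 1030 = 7410 L/s; C = (6380·1.343 + 1030·7.300)/7410 = 2.171 mg/L.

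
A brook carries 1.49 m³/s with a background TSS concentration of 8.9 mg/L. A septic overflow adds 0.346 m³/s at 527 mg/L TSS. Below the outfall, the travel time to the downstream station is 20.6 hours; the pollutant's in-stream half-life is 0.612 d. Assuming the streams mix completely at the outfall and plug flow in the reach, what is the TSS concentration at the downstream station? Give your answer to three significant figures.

40.3 mg/L

After mixing, C = (1.490·8.900 + 0.3460·527.0) / 1.836 = 195.6/1.836 = 106.5 mg/L.
Half-life 0.612 d → k = ln 2 / 0.612 = 1.133 d⁻¹.
Decay over the reach: 106.5·exp(−kt) = 106.5·0.3783 = 40.30 mg/L.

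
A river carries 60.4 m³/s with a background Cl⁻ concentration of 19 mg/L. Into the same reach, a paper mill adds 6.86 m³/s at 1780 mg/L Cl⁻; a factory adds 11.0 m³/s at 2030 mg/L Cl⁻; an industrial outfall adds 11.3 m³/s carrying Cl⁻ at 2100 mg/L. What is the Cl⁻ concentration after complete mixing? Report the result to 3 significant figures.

663 mg/L

After mixing, C = (60.40·19.00 + 6.860·1780 + 11.00·2030 + 11.30·2100) / 89.56 = 59420/89.56 = 663.4 mg/L.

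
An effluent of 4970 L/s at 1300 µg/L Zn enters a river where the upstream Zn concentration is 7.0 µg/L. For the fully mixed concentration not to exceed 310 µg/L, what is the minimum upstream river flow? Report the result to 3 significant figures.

16200 L/s

Set C_mix = 310: (Q·7.000 + 4970·1300) / (Q + 4970) = 310
→ Q = 4970·(1300 − 310)/(310 − 7.000) = 16240 L/s.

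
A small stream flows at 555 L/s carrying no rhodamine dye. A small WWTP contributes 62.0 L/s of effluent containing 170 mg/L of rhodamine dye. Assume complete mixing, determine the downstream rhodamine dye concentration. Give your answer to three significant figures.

17.1 mg/L

After mixing, C = (555.0·0 + 62.00·170.0) / 617.0 = 10540/617.0 = 17.08 mg/L.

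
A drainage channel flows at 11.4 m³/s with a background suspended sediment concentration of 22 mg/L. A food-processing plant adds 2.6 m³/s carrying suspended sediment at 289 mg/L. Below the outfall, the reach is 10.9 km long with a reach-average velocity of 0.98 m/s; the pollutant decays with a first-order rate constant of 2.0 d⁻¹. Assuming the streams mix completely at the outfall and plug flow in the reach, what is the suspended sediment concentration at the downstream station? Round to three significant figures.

55.3 mg/L

Conservation of mass: C = (11.40·22.00 + 2.600·289.0) / 14.00 = 1002/14.00 = 71.59 mg/L.
Travel time t = 10.9·1000 / 0.98 = 11120 s = 3.090 h.
Applying C = C₀e^(−kt): 71.59 × 0.7730 = 55.34 mg/L.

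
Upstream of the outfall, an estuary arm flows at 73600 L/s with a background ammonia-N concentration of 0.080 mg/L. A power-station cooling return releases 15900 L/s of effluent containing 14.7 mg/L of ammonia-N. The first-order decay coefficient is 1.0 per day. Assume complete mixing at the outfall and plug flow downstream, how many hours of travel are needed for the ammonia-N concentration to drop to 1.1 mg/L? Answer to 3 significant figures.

21.3 h

Flow-weighted average: C = (73600·0.08000 + 15900·14.70) / 89500 = 239600/89500 = 2.677 mg/L.
2.677·exp(−k·t) = 1.1 → t = ln(2.677/1.1)/k = 76850 s = 21.35 h.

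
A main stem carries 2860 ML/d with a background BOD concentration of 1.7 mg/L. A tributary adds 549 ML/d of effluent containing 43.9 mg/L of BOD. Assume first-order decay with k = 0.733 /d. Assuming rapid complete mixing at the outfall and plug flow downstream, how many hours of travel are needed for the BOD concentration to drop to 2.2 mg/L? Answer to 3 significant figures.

44.2 h

Mixed concentration C = ΣQC/ΣQ = (2860·1.700 + 549.0·43.90) / 3409 = 28960/3409 = 8.496 mg/L.
8.496·exp(−k·t) = 2.2 → t = ln(8.496/2.2)/k = 159300 s = 44.24 h.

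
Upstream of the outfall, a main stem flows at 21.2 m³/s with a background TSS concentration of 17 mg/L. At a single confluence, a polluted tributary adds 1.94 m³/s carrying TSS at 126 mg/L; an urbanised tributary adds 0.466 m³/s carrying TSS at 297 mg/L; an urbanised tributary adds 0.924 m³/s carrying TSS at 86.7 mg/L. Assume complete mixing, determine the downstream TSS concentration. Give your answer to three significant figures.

Conservation of mass: C = (21.20·17.00 + 1.940·126.0 + 0.4660·297.0 + 0.9240·86.70) / 24.53 = 823.4/24.53 = 33.57 mg/L.

33.6 mg/L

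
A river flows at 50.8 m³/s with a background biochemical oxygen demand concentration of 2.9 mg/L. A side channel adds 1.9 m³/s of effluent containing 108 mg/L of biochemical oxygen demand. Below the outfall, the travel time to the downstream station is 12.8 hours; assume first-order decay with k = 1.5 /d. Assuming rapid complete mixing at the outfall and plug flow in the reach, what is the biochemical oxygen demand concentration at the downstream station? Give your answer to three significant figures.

Mass balance: C = (50.80·2.900 + 1.900·108.0) / 52.70 = 352.5/52.70 = 6.689 mg/L.
Applying C = C₀e^(−kt): 6.689 × 0.4493 = 3.006 mg/L.

3.01 mg/L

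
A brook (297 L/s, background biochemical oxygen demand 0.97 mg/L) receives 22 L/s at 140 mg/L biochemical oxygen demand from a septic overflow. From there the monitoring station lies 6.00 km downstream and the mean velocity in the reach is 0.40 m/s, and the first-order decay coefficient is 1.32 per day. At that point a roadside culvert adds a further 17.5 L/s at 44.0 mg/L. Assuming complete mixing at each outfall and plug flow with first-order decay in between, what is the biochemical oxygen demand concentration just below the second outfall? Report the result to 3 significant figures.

Conservation of mass: C = (297.0·0.9700 + 22.00·140.0) / 319.0 = 3368/319.0 = 10.56 mg/L; combined flow 319.0 L/s.
Travel time t = 6.00·1000 / 0.40 = 15000 s = 4.167 h.
Decay over the reach: 10.56·exp(−kt) = 10.56·0.7952 = 8.396 mg/L.
At the second outfall, C = (319.0·8.396 + 17.50·44.00) / (319.0 + 17.50) = 10.25 mg/L.

10.2 mg/L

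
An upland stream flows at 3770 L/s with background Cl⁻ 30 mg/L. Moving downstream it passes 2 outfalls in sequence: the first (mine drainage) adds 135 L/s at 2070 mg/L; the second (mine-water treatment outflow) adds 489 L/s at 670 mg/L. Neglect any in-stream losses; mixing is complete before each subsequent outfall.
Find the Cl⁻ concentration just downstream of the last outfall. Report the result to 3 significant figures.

164 mg/L

Outfall 1: combined Q = 3905 L/s; C = (3770·30.00 + 135.0·2070)/3905 = 100.5 mg/L.
Outfall 2: combined Q = 4394 L/s; C = (3905·100.5 + 489.0·670.0)/4394 = 163.9 mg/L.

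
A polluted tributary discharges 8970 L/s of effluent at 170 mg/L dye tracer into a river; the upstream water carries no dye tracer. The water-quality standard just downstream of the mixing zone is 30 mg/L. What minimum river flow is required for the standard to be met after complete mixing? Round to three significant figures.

41900 L/s

Set C_mix = 30: (Q·0 + 8970·170.0) / (Q + 8970) = 30
→ Q = 8970·(170.0 − 30)/(30 − 0) = 41860 L/s.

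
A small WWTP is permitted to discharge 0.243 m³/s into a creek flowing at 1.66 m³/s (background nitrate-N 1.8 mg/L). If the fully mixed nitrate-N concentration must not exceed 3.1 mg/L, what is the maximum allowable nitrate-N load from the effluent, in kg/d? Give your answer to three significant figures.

Mass balance at the limit: 1.660·1.800 + 0.2430·Cₑ = 1.903·3.1 → Cₑ = 11.98 mg/L.
Load = 0.2430 m³/s × 11.98 g/m³ × 86 400 s/d = 251.5 kg/d.

252 kg/d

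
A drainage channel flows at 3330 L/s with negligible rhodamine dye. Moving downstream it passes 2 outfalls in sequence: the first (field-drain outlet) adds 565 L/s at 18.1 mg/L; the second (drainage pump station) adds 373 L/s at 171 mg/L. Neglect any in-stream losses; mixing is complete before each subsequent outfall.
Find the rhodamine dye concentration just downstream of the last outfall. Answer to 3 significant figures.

Outfall 1: combined Q = 3895 L/s; C = (3330·0 + 565.0·18.10)/3895 = 2.626 mg/L.
Outfall 2: combined Q = 4268 L/s; C = (3895·2.626 + 373.0·171.0)/4268 = 17.34 mg/L.

17.3 mg/L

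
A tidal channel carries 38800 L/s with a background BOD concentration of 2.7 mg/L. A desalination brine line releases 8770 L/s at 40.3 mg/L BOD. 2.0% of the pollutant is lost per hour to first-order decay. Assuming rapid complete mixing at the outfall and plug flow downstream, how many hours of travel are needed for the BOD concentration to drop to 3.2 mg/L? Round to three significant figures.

54.5 h

Mixed concentration C = ΣQC/ΣQ = (38800·2.700 + 8770·40.30) / 47570 = 458200/47570 = 9.632 mg/L.
2.0%/h lost → k = −ln(1 − 0.02) = 0.02020 h⁻¹.
9.632·exp(−k·t) = 3.2 → t = ln(9.632/3.2)/k = 196400 s = 54.54 h.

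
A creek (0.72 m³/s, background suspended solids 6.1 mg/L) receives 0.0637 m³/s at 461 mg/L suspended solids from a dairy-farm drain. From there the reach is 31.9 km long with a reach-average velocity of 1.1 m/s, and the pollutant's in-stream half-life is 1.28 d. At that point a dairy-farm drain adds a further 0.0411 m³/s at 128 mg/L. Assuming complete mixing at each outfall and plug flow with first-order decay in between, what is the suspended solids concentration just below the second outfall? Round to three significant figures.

Mixed concentration C = ΣQC/ΣQ = (0.7200·6.100 + 0.06370·461.0) / 0.7837 = 33.76/0.7837 = 43.07 mg/L; combined flow 0.7837 m³/s.
Travel time t = 31.9·1000 / 1.1 = 29000 s = 8.056 h.
Half-life 1.28 d → k = ln 2 / 1.28 = 0.5415 d⁻¹.
Decay over the reach: 43.07·exp(−kt) = 43.07·0.8338 = 35.92 mg/L.
At the second outfall, C = (0.7837·35.92 + 0.04110·128.0) / (0.7837 + 0.04110) = 40.50 mg/L.

40.5 mg/L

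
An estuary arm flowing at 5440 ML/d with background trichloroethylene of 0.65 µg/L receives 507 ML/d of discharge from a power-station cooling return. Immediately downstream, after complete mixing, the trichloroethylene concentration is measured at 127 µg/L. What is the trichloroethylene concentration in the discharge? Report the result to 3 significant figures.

Mass balance: 5440·0.6500 + 507.0·Cₑ = 5947·127.0
→ Cₑ = (5947·127.0 − 5440·0.6500) / 507.0 = 1483 µg/L.

1480 µg/L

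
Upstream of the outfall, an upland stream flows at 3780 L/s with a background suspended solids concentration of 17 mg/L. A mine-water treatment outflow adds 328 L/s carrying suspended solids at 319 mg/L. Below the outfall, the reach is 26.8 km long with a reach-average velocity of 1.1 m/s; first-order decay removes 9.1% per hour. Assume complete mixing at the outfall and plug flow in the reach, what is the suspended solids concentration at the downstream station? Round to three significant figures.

Mixed concentration C = ΣQC/ΣQ = (3780·17.00 + 328.0·319.0) / 4108 = 168900/4108 = 41.11 mg/L.
Travel time t = 26.8·1000 / 1.1 = 24360 s = 6.768 h.
9.1%/h lost → k = −ln(1 − 0.091) = 0.09541 h⁻¹.
After decay, C = 41.11 × e^(−kt) = 41.11 × 0.5243 = 21.56 mg/L.

21.6 mg/L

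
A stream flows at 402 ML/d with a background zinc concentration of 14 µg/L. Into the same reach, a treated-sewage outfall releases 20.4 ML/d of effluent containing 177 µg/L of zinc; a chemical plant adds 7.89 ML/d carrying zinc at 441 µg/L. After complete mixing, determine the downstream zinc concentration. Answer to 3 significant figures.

29.6 µg/L

After mixing, C = (402.0·14.00 + 20.40·177.0 + 7.890·441.0) / 430.3 = 12720/430.3 = 29.56 µg/L.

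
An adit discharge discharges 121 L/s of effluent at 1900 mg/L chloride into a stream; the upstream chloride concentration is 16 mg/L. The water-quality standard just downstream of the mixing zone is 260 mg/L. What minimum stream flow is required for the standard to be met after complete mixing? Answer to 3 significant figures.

Set C_mix = 260: (Q·16.00 + 121.0·1900) / (Q + 121.0) = 260
→ Q = 121.0·(1900 − 260)/(260 − 16.00) = 813.3 L/s.

813 L/s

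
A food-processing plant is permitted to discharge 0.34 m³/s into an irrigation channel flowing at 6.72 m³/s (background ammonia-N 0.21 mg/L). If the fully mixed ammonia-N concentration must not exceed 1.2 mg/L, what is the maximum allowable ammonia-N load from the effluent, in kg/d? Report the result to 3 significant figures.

Mass balance at the limit: 6.720·0.2100 + 0.3400·Cₑ = 7.060·1.2 → Cₑ = 20.77 mg/L.
Load = 0.3400 m³/s × 20.77 g/m³ × 86 400 s/d = 610.1 kg/d.

610 kg/d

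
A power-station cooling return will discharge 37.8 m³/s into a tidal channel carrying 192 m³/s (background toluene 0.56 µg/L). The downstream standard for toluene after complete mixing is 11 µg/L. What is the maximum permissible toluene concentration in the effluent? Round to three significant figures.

64.0 µg/L

At the limit, (Qr·Cr + Qe·Cₑ)/(Qr + Qe) = 11:
Cₑ = (229.8·11 − 192.0·0.5600) / 37.80 = 64.03 µg/L.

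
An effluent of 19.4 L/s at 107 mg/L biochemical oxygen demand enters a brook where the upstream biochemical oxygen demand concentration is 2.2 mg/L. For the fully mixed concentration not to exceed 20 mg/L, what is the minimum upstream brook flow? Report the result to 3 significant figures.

94.8 L/s

Set C_mix = 20: (Q·2.200 + 19.40·107.0) / (Q + 19.40) = 20
→ Q = 19.40·(107.0 − 20)/(20 − 2.200) = 94.82 L/s.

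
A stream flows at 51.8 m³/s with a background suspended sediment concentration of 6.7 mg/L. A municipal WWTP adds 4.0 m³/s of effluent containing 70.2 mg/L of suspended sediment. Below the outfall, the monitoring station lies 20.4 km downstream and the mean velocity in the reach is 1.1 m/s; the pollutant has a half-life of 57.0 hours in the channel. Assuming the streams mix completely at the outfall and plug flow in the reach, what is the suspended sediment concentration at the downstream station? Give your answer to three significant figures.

Mixed concentration C = ΣQC/ΣQ = (51.80·6.700 + 4.000·70.20) / 55.80 = 627.9/55.80 = 11.25 mg/L.
Travel time t = 20.4·1000 / 1.1 = 18550 s = 5.152 h.
Half-life 57.0 h → k = ln 2 / 57.0 = 0.01216 h⁻¹ = 0.2919 d⁻¹.
First-order decay: C = 11.25·exp(−k·t) = 11.25·0.9393 = 10.57 mg/L.

10.6 mg/L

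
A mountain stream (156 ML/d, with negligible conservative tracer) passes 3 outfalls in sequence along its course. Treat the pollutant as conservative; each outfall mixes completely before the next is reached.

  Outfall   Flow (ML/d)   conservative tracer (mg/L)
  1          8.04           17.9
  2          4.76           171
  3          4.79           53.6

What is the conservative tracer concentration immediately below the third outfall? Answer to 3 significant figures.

After outfall 1: Q = 156.0 + 8.040 = 164.0 ML/d; C = (156.0·0 + 8.040·17.90)/164.0 = 0.8773 mg/L.
After outfall 2: Q = 164.0 + 4.760 = 168.8 ML/d; C = (164.0·0.8773 + 4.760·171.0)/168.8 = 5.675 mg/L.
After outfall 3: Q = 168.8 + 4.790 = 173.6 ML/d; C = (168.8·5.675 + 4.790·53.60)/173.6 = 6.997 mg/L.

7.00 mg/L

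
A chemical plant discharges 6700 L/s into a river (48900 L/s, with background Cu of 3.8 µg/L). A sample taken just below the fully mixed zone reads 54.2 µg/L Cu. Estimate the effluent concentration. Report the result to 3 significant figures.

422 µg/L

Mass balance: 48900·3.800 + 6700·Cₑ = 55600·54.20
→ Cₑ = (55600·54.20 − 48900·3.800) / 6700 = 422.0 µg/L.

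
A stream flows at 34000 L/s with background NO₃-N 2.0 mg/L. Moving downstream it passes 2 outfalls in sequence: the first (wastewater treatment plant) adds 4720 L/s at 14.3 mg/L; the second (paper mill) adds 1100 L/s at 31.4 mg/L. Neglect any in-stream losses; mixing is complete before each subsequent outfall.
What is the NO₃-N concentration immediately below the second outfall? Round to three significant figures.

After outfall 1: Q = 34000 + 4720 = 38720 L/s; C = (34000·2.000 + 4720·14.30)/38720 = 3.499 mg/L.
After outfall 2: Q = 38720 + 1100 = 39820 L/s; C = (38720·3.499 + 1100·31.40)/39820 = 4.270 mg/L.

4.27 mg/L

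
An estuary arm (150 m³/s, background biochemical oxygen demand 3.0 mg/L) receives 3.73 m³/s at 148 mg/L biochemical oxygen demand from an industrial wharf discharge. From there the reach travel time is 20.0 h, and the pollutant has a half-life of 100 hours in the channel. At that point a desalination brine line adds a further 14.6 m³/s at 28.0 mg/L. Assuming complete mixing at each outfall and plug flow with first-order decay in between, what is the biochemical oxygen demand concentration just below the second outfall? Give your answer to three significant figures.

7.61 mg/L

After mixing, C = (150.0·3.000 + 3.730·148.0) / 153.7 = 1002/153.7 = 6.518 mg/L; combined flow 153.7 m³/s.
Half-life 100 h → k = ln 2 / 100 = 0.006931 h⁻¹ = 0.1664 d⁻¹.
Applying C = C₀e^(−kt): 6.518 × 0.8706 = 5.674 mg/L.
At the second outfall, C = (153.7·5.674 + 14.60·28.00) / (153.7 + 14.60) = 7.611 mg/L.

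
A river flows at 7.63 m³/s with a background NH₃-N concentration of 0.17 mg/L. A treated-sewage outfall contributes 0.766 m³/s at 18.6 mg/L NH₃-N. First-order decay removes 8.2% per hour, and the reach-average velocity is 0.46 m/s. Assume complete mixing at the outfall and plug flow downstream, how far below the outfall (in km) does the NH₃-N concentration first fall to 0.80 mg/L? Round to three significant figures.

After mixing, C = (7.630·0.1700 + 0.7660·18.60) / 8.396 = 15.54/8.396 = 1.851 mg/L.
8.2%/h lost → k = −ln(1 − 0.082) = 0.08556 h⁻¹.
Set 1.851·exp(−k·t) = 0.80 → t = ln(1.851/0.80)/k = 35310 s = 9.807 h.
Distance = v·t = 0.46·35310 = 16240 m = 16.24 km.

16.2 km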